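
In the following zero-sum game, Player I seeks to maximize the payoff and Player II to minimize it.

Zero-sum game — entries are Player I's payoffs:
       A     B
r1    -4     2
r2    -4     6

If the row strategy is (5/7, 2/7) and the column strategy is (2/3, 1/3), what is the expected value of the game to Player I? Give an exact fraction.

Against (2/3, 1/3), each row's expected payoff is r1: -2; r2: -2/3.
Taking the (5/7, 2/7)-weighted average: (5/7)·(-2) + (2/7)·(-2/3) = -34/21.

-34/21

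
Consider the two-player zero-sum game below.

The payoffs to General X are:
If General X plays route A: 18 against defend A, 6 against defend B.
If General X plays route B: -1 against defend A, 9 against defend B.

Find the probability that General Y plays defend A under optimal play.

3/22

Row minima are 6 and -1, so General X's maximin is 6; column maxima are 18 and 9, so General Y's minimax is 9. These differ, so the equilibrium is in mixed strategies.
Let General Y play defend A with probability q. General X is indifferent when 18q + 6(1−q) = −q + 9(1−q), giving q = 3/22.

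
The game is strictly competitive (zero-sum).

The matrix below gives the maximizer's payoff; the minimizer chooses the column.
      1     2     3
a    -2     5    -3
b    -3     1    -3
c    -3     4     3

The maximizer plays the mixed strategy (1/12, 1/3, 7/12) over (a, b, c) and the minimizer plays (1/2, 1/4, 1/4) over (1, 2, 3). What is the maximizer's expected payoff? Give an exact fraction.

Against (1/2, 1/4, 1/4), each row's expected payoff is a: -1/2; b: -2; c: 1/4.
Taking the (1/12, 1/3, 7/12)-weighted average: (1/12)·(-1/2) + (1/3)·(-2) + (7/12)·(1/4) = -9/16.

-9/16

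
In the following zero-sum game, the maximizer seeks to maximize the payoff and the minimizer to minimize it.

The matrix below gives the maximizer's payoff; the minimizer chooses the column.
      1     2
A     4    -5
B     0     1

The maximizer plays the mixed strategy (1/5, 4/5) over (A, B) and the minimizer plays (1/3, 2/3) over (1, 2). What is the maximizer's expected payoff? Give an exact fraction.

2/15

Against (1/3, 2/3), each row's expected payoff is A: -2; B: 2/3.
Taking the (1/5, 4/5)-weighted average: (1/5)·(-2) + (4/5)·(2/3) = 2/15.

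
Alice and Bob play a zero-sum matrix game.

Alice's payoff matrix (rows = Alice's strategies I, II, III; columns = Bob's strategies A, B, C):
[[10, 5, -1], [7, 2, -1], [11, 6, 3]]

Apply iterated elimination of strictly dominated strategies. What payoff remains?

Column A is strictly dominated by B for Bob (5<10, 2<7, 6<11); eliminate A.
Column B is strictly dominated by C for Bob (-1<5, -1<2, 3<6); eliminate B.
Row II is strictly dominated by row III (3>-1); eliminate II.
Row I is strictly dominated by row III (3>-1); eliminate I.
Only (III, C) remains, with payoff 3.

3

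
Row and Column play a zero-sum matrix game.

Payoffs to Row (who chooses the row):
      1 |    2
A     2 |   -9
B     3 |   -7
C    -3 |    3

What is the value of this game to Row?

-3/4

Row A is strictly dominated by row B, so Row never plays it.
The remaining 2×2 game on (B, C) × (1, 2) has no saddle point. Let Row play B with probability p; indifference gives 3p − 3(1−p) = −7p + 3(1−p), so p = 3/8.
Similarly Column's optimal q on 1 is 5/8, and the value is 3·(5/8) + (-7)·(3/8) = -3/4.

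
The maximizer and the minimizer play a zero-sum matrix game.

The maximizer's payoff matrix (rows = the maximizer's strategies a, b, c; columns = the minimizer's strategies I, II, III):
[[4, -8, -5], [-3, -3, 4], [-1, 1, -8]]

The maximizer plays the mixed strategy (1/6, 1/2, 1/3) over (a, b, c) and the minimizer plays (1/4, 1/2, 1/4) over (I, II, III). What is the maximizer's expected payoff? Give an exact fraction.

Against (1/4, 1/2, 1/4), each row's expected payoff is a: -17/4; b: -5/4; c: -7/4.
Taking the (1/6, 1/2, 1/3)-weighted average: (1/6)·(-17/4) + (1/2)·(-5/4) + (1/3)·(-7/4) = -23/12.

-23/12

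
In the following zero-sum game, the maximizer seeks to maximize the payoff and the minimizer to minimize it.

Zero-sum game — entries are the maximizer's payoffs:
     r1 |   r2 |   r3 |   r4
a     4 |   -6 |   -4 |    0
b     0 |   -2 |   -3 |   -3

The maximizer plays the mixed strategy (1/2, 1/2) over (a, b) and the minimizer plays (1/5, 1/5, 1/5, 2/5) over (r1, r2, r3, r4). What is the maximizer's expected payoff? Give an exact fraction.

Against (1/5, 1/5, 1/5, 2/5), each row's expected payoff is a: -6/5; b: -11/5.
Taking the (1/2, 1/2)-weighted average: (1/2)·(-6/5) + (1/2)·(-11/5) = -17/10.

-17/10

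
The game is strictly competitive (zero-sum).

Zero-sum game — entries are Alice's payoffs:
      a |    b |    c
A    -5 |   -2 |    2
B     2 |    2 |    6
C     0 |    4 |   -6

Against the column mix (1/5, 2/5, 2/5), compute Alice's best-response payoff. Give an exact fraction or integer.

A: (-5)·(1/5) + (-2)·(2/5) + (2)·(2/5) = -1.
B: (2)·(1/5) + (2)·(2/5) + (6)·(2/5) = 18/5.
C: (0)·(1/5) + (4)·(2/5) + (-6)·(2/5) = -4/5.
The best pure response is B with expected payoff 18/5.

18/5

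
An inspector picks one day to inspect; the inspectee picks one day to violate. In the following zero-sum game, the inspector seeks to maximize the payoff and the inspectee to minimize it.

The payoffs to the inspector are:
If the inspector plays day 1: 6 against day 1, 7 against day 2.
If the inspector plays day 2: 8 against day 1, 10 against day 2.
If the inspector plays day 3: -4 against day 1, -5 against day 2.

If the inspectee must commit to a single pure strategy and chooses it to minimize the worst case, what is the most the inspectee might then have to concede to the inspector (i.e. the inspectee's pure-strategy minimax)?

The worst case (largest entry) in each column is day 1: 8, day 2: 10.
The best (smallest) of these is 8.

8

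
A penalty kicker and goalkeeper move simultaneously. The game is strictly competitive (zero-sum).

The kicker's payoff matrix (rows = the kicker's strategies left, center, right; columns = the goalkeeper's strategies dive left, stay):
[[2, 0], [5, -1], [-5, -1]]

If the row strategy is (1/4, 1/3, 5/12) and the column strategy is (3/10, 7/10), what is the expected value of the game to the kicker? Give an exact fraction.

-1/2

Against (3/10, 7/10), each row's expected payoff is left: 3/5; center: 4/5; right: -11/5.
Taking the (1/4, 1/3, 5/12)-weighted average: (1/4)·(3/5) + (1/3)·(4/5) + (5/12)·(-11/5) = -1/2.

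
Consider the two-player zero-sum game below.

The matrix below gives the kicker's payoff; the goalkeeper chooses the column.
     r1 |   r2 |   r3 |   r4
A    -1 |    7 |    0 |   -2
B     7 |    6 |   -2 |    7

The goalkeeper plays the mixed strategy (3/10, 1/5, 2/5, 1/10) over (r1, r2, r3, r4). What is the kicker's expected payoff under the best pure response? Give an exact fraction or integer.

A: (-1)·(3/10) + (7)·(1/5) + (0)·(2/5) + (-2)·(1/10) = 9/10.
B: (7)·(3/10) + (6)·(1/5) + (-2)·(2/5) + (7)·(1/10) = 16/5.
The best pure response is B with expected payoff 16/5.

16/5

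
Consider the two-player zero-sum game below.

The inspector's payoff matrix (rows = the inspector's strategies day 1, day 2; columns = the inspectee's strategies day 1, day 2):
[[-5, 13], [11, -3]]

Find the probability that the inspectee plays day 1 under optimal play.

Row minima are -5 and -3, so the inspector's maximin is -3; column maxima are 11 and 13, so the inspectee's minimax is 11. These differ, so the equilibrium is in mixed strategies.
Let the inspectee play day 1 with probability q. The inspector is indifferent when −5q + 13(1−q) = 11q − 3(1−q), giving q = 1/2.

1/2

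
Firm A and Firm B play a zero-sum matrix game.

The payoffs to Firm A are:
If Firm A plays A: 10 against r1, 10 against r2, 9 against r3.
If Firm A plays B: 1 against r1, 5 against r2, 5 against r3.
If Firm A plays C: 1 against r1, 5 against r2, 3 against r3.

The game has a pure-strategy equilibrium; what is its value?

9

Row minima: 9, 1, 1 → Firm A's maximin is 9.
Column maxima: 10, 10, 9 → Firm B's minimax is 9.
They coincide at (A, r3), so the value is 9.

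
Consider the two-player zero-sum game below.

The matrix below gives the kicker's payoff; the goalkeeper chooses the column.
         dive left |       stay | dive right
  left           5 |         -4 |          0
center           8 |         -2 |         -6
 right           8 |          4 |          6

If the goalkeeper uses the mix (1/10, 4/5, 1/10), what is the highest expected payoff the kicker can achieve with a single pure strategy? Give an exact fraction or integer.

left: (5)·(1/10) + (-4)·(4/5) + (0)·(1/10) = -27/10.
center: (8)·(1/10) + (-2)·(4/5) + (-6)·(1/10) = -7/5.
right: (8)·(1/10) + (4)·(4/5) + (6)·(1/10) = 23/5.
The best pure response is right with expected payoff 23/5.

23/5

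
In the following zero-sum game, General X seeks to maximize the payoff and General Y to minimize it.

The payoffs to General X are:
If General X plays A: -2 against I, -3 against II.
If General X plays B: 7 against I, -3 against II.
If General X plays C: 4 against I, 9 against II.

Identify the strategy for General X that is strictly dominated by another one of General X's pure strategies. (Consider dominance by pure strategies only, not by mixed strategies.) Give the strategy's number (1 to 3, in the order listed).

1

Compare A with C: 4 > -2, 9 > -3.
So C strictly dominates A for General X; A is strictly dominated.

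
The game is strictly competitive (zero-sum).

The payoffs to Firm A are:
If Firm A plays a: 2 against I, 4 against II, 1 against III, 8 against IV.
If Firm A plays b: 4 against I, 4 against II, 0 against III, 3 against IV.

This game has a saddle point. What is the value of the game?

1

Row minima: 1, 0 → Firm A's maximin is 1.
Column maxima: 4, 4, 1, 8 → Firm B's minimax is 1.
They coincide at (a, III), so the value is 1.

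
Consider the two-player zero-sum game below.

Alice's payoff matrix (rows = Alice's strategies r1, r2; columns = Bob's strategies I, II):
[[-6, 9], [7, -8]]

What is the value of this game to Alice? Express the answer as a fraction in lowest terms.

1/2

Row minima are -6 and -8, so Alice's maximin is -6; column maxima are 7 and 9, so Bob's minimax is 7. These differ, so the equilibrium is in mixed strategies.
Let Alice play r1 with probability p. Bob is indifferent when −6p + 7(1−p) = 9p − 8(1−p), giving p = 1/2.
Let Bob play I with probability q. Alice is indifferent when −6q + 9(1−q) = 7q − 8(1−q), giving q = 17/30.
The value is -6·(17/30) + (9)·(13/30) = 1/2.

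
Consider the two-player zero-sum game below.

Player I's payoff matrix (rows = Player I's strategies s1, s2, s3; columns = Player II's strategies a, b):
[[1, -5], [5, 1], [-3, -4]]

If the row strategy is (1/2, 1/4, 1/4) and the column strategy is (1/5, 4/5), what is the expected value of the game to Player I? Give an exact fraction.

Against (1/5, 4/5), each row's expected payoff is s1: -19/5; s2: 9/5; s3: -19/5.
Taking the (1/2, 1/4, 1/4)-weighted average: (1/2)·(-19/5) + (1/4)·(9/5) + (1/4)·(-19/5) = -12/5.

-12/5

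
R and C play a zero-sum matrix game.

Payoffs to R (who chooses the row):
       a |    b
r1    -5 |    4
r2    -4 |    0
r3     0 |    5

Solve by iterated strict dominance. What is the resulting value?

Row r2 is strictly dominated by row r3 (0>-4, 5>0); eliminate r2.
Column b is strictly dominated by a for C (-5<4, 0<5); eliminate b.
Row r1 is strictly dominated by row r3 (0>-5); eliminate r1.
Only (r3, a) remains, with payoff 0.

0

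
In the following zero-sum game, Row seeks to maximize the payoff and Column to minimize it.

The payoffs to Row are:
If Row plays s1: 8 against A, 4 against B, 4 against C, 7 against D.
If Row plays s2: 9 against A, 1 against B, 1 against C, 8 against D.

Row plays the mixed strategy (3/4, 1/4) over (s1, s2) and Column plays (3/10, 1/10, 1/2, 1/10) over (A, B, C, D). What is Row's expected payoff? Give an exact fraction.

Against (3/10, 1/10, 1/2, 1/10), each row's expected payoff is s1: 11/2; s2: 41/10.
Taking the (3/4, 1/4)-weighted average: (3/4)·(11/2) + (1/4)·(41/10) = 103/20.

103/20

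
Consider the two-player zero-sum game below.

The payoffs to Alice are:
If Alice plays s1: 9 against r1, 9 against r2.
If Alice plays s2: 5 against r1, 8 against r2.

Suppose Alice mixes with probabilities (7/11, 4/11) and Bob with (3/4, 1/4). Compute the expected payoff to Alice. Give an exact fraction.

86/11

Against (3/4, 1/4), each row's expected payoff is s1: 9; s2: 23/4.
Taking the (7/11, 4/11)-weighted average: (7/11)·(9) + (4/11)·(23/4) = 86/11.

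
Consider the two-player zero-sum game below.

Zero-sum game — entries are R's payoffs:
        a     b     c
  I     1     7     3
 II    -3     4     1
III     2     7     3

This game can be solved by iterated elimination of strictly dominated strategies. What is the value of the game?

2

Row II is strictly dominated by row I (1>-3, 7>4, 3>1); eliminate II.
Column b is strictly dominated by a for C (1<7, 2<7); eliminate b.
Column c is strictly dominated by a for C (1<3, 2<3); eliminate c.
Row I is strictly dominated by row III (2>1); eliminate I.
Only (III, a) remains, with payoff 2.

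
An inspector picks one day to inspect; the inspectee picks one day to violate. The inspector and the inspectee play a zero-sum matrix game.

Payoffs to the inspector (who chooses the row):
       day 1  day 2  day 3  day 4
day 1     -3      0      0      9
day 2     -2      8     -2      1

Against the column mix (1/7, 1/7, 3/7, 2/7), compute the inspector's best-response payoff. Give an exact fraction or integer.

15/7

day 1: (-3)·(1/7) + (0)·(1/7) + (0)·(3/7) + (9)·(2/7) = 15/7.
day 2: (-2)·(1/7) + (8)·(1/7) + (-2)·(3/7) + (1)·(2/7) = 2/7.
The best pure response is day 1 with expected payoff 15/7.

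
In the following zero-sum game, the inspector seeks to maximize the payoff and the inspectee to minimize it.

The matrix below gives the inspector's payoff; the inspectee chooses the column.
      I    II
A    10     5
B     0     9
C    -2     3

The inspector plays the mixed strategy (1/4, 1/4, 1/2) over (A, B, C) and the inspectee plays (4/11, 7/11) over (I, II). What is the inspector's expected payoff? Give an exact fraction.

41/11

Against (4/11, 7/11), each row's expected payoff is A: 75/11; B: 63/11; C: 13/11.
Taking the (1/4, 1/4, 1/2)-weighted average: (1/4)·(75/11) + (1/4)·(63/11) + (1/2)·(13/11) = 41/11.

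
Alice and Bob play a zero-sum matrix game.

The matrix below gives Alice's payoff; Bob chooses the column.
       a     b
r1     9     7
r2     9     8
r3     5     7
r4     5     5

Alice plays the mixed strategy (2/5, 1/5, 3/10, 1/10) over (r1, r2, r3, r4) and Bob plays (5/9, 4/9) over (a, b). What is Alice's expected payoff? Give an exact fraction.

65/9

Against (5/9, 4/9), each row's expected payoff is r1: 73/9; r2: 77/9; r3: 53/9; r4: 5.
Taking the (2/5, 1/5, 3/10, 1/10)-weighted average: (2/5)·(73/9) + (1/5)·(77/9) + (3/10)·(53/9) + (1/10)·(5) = 65/9.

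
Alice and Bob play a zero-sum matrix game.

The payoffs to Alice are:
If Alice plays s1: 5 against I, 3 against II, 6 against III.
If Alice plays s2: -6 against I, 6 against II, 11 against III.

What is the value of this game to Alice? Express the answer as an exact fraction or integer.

Column III is strictly dominated by II for Bob (it gives Alice more in every row).
The remaining 2×2 game on (s1, s2) × (I, II) has no saddle point. Let Alice play s1 with probability p; indifference gives 5p − 6(1−p) = 3p + 6(1−p), so p = 6/7.
Similarly Bob's optimal q on I is 3/14, and the value is 5·(3/14) + (3)·(11/14) = 24/7.

24/7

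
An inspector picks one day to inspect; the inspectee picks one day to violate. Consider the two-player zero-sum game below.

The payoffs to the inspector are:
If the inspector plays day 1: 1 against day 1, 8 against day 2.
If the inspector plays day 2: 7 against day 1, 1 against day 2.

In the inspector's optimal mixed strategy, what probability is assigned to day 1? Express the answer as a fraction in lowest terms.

6/13

Row minima are 1 and 1, so the inspector's maximin is 1; column maxima are 7 and 8, so the inspectee's minimax is 7. These differ, so the equilibrium is in mixed strategies.
Let the inspector play day 1 with probability p. The inspectee is indifferent when p + 7(1−p) = 8p + (1−p), giving p = 6/13.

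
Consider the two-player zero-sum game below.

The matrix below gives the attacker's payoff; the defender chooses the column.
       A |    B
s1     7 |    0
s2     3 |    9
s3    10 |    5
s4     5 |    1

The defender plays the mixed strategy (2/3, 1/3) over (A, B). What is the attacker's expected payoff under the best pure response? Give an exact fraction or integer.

25/3

s1: (7)·(2/3) + (0)·(1/3) = 14/3.
s2: (3)·(2/3) + (9)·(1/3) = 5.
s3: (10)·(2/3) + (5)·(1/3) = 25/3.
s4: (5)·(2/3) + (1)·(1/3) = 11/3.
The best pure response is s3 with expected payoff 25/3.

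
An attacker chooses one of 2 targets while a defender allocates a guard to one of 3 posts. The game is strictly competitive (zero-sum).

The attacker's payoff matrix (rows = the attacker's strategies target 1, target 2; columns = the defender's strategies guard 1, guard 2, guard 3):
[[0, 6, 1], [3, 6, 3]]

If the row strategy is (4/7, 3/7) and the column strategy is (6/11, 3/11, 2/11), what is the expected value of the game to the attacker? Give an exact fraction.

206/77

Against (6/11, 3/11, 2/11), each row's expected payoff is target 1: 20/11; target 2: 42/11.
Taking the (4/7, 3/7)-weighted average: (4/7)·(20/11) + (3/7)·(42/11) = 206/77.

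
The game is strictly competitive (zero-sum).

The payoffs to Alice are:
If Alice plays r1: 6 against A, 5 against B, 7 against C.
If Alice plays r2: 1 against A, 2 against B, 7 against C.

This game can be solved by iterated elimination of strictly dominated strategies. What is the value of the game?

Column C is strictly dominated by A for Bob (6<7, 1<7); eliminate C.
Row r2 is strictly dominated by row r1 (6>1, 5>2); eliminate r2.
Column A is strictly dominated by B for Bob (5<6); eliminate A.
Only (r1, B) remains, with payoff 5.

5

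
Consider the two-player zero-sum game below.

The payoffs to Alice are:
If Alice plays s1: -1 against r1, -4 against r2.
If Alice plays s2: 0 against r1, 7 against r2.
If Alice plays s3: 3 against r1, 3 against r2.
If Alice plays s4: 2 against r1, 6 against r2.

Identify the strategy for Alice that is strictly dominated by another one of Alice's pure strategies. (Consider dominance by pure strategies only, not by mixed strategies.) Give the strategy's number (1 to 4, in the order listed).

Compare s1 with s2: 0 > -1, 7 > -4.
So s2 strictly dominates s1 for Alice; s1 is strictly dominated.

1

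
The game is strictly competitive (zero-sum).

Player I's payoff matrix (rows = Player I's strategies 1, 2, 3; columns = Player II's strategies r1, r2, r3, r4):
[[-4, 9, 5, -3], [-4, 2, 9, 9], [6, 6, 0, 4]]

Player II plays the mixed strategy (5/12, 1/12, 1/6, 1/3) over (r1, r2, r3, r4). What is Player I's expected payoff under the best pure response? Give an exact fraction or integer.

1: (-4)·(5/12) + (9)·(1/12) + (5)·(1/6) + (-3)·(1/3) = -13/12.
2: (-4)·(5/12) + (2)·(1/12) + (9)·(1/6) + (9)·(1/3) = 3.
3: (6)·(5/12) + (6)·(1/12) + (0)·(1/6) + (4)·(1/3) = 13/3.
The best pure response is 3 with expected payoff 13/3.

13/3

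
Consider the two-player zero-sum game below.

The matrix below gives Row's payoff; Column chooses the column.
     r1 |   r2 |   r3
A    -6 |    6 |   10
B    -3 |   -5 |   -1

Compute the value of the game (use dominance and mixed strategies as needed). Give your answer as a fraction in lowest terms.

-24/7

Column r3 is strictly dominated by r2 for Column (it gives Row more in every row).
The remaining 2×2 game on (A, B) × (r1, r2) has no saddle point. Let Row play A with probability p; indifference gives −6p − 3(1−p) = 6p − 5(1−p), so p = 1/7.
Similarly Column's optimal q on r1 is 11/14, and the value is -6·(11/14) + (6)·(3/14) = -24/7.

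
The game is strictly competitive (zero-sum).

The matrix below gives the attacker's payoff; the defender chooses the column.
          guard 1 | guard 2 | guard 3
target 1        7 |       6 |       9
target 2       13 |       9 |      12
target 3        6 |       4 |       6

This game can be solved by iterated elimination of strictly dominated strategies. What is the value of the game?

9

Row target 1 is strictly dominated by row target 2 (13>7, 9>6, 12>9); eliminate target 1.
Column guard 1 is strictly dominated by guard 2 for the defender (9<13, 4<6); eliminate guard 1.
Column guard 3 is strictly dominated by guard 2 for the defender (9<12, 4<6); eliminate guard 3.
Row target 3 is strictly dominated by row target 2 (9>4); eliminate target 3.
Only (target 2, guard 2) remains, with payoff 9.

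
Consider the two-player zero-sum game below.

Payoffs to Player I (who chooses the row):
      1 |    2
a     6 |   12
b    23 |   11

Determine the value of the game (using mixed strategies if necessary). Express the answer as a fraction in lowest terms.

35/3

Row minima are 6 and 11, so Player I's maximin is 11; column maxima are 23 and 12, so Player II's minimax is 12. These differ, so the equilibrium is in mixed strategies.
Let Player I play a with probability p. Player II is indifferent when 6p + 23(1−p) = 12p + 11(1−p), giving p = 2/3.
Let Player II play 1 with probability q. Player I is indifferent when 6q + 12(1−q) = 23q + 11(1−q), giving q = 1/18.
The value is 6·(1/18) + (12)·(17/18) = 35/3.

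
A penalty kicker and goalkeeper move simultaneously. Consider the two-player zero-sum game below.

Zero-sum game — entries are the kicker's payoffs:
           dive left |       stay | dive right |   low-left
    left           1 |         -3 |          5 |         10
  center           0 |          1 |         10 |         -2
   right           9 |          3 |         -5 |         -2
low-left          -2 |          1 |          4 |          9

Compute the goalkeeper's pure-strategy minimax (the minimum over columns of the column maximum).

3

The worst case (largest entry) in each column is dive left: 9, stay: 3, dive right: 10, low-left: 10.
The best (smallest) of these is 3.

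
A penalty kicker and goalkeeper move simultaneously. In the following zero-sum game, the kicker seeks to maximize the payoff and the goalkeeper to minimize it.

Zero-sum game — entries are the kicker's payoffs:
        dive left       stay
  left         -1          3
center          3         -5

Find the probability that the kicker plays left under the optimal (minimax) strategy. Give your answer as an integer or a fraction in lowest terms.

Row minima are -1 and -5, so the kicker's maximin is -1; column maxima are 3 and 3, so the goalkeeper's minimax is 3. These differ, so the equilibrium is in mixed strategies.
Let the kicker play left with probability p. The goalkeeper is indifferent when −p + 3(1−p) = 3p − 5(1−p), giving p = 2/3.

2/3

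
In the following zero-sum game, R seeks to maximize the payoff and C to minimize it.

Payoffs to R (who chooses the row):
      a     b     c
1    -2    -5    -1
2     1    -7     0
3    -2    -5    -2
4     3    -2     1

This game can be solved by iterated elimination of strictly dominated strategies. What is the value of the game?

Row 2 is strictly dominated by row 4 (3>1, -2>-7, 1>0); eliminate 2.
Column c is strictly dominated by b for C (-5<-1, -5<-2, -2<1); eliminate c.
Row 1 is strictly dominated by row 4 (3>-2, -2>-5); eliminate 1.
Row 3 is strictly dominated by row 4 (3>-2, -2>-5); eliminate 3.
Column a is strictly dominated by b for C (-2<3); eliminate a.
Only (4, b) remains, with payoff -2.

-2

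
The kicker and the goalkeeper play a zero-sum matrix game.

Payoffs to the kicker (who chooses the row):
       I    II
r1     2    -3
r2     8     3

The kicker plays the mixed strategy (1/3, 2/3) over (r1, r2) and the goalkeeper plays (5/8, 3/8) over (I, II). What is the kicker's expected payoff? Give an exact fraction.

33/8

Against (5/8, 3/8), each row's expected payoff is r1: 1/8; r2: 49/8.
Taking the (1/3, 2/3)-weighted average: (1/3)·(1/8) + (2/3)·(49/8) = 33/8.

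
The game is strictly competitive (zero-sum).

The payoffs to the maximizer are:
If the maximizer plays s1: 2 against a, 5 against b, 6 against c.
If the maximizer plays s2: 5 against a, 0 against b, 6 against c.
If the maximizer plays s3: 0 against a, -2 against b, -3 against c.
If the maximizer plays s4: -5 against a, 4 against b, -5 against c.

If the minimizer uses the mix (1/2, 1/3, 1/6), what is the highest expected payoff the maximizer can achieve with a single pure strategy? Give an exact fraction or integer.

s1: (2)·(1/2) + (5)·(1/3) + (6)·(1/6) = 11/3.
s2: (5)·(1/2) + (0)·(1/3) + (6)·(1/6) = 7/2.
s3: (0)·(1/2) + (-2)·(1/3) + (-3)·(1/6) = -7/6.
s4: (-5)·(1/2) + (4)·(1/3) + (-5)·(1/6) = -2.
The best pure response is s1 with expected payoff 11/3.

11/3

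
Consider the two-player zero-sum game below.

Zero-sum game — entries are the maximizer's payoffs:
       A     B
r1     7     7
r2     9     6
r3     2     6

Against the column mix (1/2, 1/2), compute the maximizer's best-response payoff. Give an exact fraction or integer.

r1: (7)·(1/2) + (7)·(1/2) = 7.
r2: (9)·(1/2) + (6)·(1/2) = 15/2.
r3: (2)·(1/2) + (6)·(1/2) = 4.
The best pure response is r2 with expected payoff 15/2.

15/2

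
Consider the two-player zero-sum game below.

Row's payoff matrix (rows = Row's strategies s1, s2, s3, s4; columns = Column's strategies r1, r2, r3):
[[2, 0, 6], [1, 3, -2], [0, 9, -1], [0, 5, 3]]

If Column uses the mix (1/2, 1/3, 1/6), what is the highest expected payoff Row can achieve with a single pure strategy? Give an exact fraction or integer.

s1: (2)·(1/2) + (0)·(1/3) + (6)·(1/6) = 2.
s2: (1)·(1/2) + (3)·(1/3) + (-2)·(1/6) = 7/6.
s3: (0)·(1/2) + (9)·(1/3) + (-1)·(1/6) = 17/6.
s4: (0)·(1/2) + (5)·(1/3) + (3)·(1/6) = 13/6.
The best pure response is s3 with expected payoff 17/6.

17/6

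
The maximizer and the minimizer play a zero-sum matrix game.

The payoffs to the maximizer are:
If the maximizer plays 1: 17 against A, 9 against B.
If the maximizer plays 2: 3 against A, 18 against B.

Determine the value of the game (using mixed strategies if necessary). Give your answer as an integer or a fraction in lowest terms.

Row minima are 9 and 3, so the maximizer's maximin is 9; column maxima are 17 and 18, so the minimizer's minimax is 17. These differ, so the equilibrium is in mixed strategies.
Let the maximizer play 1 with probability p. The minimizer is indifferent when 17p + 3(1−p) = 9p + 18(1−p), giving p = 15/23.
Let the minimizer play A with probability q. The maximizer is indifferent when 17q + 9(1−q) = 3q + 18(1−q), giving q = 9/23.
The value is 17·(9/23) + (9)·(14/23) = 279/23.

279/23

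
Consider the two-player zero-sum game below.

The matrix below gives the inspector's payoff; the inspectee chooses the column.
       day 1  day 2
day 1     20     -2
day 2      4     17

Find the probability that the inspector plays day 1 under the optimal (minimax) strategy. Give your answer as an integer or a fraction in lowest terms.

Row minima are -2 and 4, so the inspector's maximin is 4; column maxima are 20 and 17, so the inspectee's minimax is 17. These differ, so the equilibrium is in mixed strategies.
Let the inspector play day 1 with probability p. The inspectee is indifferent when 20p + 4(1−p) = −2p + 17(1−p), giving p = 13/35.

13/35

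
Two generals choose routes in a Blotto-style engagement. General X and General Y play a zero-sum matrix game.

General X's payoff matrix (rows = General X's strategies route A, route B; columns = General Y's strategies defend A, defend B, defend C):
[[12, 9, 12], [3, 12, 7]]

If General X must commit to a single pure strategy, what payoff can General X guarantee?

9

The worst-case payoff for each row is route A: 9, route B: 3.
The best of these is 9.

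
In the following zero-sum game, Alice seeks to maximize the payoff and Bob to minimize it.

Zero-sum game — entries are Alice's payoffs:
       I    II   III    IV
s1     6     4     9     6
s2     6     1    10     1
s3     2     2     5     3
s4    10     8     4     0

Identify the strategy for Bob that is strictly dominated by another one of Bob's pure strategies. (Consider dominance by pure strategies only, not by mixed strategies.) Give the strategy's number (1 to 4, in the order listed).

3

Bob prefers columns that give Alice less. Compare III with IV: 6 < 9, 1 < 10, 3 < 5, 0 < 4.
So IV strictly dominates III for Bob; III is strictly dominated.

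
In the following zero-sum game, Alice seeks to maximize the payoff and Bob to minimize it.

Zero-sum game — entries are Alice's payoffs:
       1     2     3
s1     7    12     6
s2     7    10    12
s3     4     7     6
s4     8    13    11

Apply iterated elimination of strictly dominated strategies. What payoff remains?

8

Column 2 is strictly dominated by 1 for Bob (7<12, 7<10, 4<7, 8<13); eliminate 2.
Row s1 is strictly dominated by row s4 (8>7, 11>6); eliminate s1.
Row s3 is strictly dominated by row s2 (7>4, 12>6); eliminate s3.
Column 3 is strictly dominated by 1 for Bob (7<12, 8<11); eliminate 3.
Row s2 is strictly dominated by row s4 (8>7); eliminate s2.
Only (s4, 1) remains, with payoff 8.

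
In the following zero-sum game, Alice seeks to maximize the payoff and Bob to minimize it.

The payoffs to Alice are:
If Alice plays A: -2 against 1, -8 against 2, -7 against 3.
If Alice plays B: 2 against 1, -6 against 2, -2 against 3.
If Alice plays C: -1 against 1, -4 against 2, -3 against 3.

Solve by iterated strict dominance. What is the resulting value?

Row A is strictly dominated by row B (2>-2, -6>-8, -2>-7); eliminate A.
Column 3 is strictly dominated by 2 for Bob (-6<-2, -4<-3); eliminate 3.
Column 1 is strictly dominated by 2 for Bob (-6<2, -4<-1); eliminate 1.
Row B is strictly dominated by row C (-4>-6); eliminate B.
Only (C, 2) remains, with payoff -4.

-4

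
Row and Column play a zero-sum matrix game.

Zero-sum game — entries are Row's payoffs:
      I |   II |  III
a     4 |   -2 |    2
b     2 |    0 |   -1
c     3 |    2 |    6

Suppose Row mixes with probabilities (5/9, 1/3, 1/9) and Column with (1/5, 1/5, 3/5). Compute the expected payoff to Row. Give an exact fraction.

Against (1/5, 1/5, 3/5), each row's expected payoff is a: 8/5; b: -1/5; c: 23/5.
Taking the (5/9, 1/3, 1/9)-weighted average: (5/9)·(8/5) + (1/3)·(-1/5) + (1/9)·(23/5) = 4/3.

4/3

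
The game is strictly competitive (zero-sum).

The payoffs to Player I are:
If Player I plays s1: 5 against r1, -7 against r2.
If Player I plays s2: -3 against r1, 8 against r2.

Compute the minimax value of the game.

Row minima are -7 and -3, so Player I's maximin is -3; column maxima are 5 and 8, so Player II's minimax is 5. These differ, so the equilibrium is in mixed strategies.
Let Player I play s1 with probability p. Player II is indifferent when 5p − 3(1−p) = −7p + 8(1−p), giving p = 11/23.
Let Player II play r1 with probability q. Player I is indifferent when 5q − 7(1−q) = −3q + 8(1−q), giving q = 15/23.
The value is 5·(15/23) + (-7)·(8/23) = 19/23.

19/23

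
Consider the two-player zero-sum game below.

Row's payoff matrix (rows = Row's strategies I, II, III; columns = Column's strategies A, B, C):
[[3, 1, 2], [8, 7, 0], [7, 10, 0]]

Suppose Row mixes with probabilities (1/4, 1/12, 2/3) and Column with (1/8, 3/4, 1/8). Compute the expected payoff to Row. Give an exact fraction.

619/96

Against (1/8, 3/4, 1/8), each row's expected payoff is I: 11/8; II: 25/4; III: 67/8.
Taking the (1/4, 1/12, 2/3)-weighted average: (1/4)·(11/8) + (1/12)·(25/4) + (2/3)·(67/8) = 619/96.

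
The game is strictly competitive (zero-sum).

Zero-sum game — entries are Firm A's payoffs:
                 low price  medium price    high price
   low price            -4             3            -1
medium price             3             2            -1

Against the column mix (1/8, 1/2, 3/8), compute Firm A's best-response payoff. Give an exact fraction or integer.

low price: (-4)·(1/8) + (3)·(1/2) + (-1)·(3/8) = 5/8.
medium price: (3)·(1/8) + (2)·(1/2) + (-1)·(3/8) = 1.
The best pure response is medium price with expected payoff 1.

1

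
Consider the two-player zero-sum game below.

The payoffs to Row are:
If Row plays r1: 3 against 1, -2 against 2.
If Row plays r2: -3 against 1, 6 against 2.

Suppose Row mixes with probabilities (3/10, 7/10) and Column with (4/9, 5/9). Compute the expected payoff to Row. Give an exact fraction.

Against (4/9, 5/9), each row's expected payoff is r1: 2/9; r2: 2.
Taking the (3/10, 7/10)-weighted average: (3/10)·(2/9) + (7/10)·(2) = 22/15.

22/15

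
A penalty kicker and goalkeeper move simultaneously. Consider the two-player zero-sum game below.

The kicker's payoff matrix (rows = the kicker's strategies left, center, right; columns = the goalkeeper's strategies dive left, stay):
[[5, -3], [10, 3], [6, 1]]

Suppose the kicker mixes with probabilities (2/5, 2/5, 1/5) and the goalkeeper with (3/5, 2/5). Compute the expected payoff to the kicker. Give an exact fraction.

Against (3/5, 2/5), each row's expected payoff is left: 9/5; center: 36/5; right: 4.
Taking the (2/5, 2/5, 1/5)-weighted average: (2/5)·(9/5) + (2/5)·(36/5) + (1/5)·(4) = 22/5.

22/5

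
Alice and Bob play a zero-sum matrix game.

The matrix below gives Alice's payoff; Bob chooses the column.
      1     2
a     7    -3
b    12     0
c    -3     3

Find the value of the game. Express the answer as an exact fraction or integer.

Row a is strictly dominated by row b, so Alice never plays it.
The remaining 2×2 game on (b, c) × (1, 2) has no saddle point. Let Alice play b with probability p; indifference gives 12p − 3(1−p) = 3(1−p), so p = 1/3.
Similarly Bob's optimal q on 1 is 1/6, and the value is 12·(1/6) + (0)·(5/6) = 2.

2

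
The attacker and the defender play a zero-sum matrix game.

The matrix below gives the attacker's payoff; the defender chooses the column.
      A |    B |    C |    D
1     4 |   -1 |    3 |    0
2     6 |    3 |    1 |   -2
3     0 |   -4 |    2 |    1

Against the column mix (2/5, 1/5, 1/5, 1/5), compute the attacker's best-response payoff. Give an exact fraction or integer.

14/5

1: (4)·(2/5) + (-1)·(1/5) + (3)·(1/5) + (0)·(1/5) = 2.
2: (6)·(2/5) + (3)·(1/5) + (1)·(1/5) + (-2)·(1/5) = 14/5.
3: (0)·(2/5) + (-4)·(1/5) + (2)·(1/5) + (1)·(1/5) = -1/5.
The best pure response is 2 with expected payoff 14/5.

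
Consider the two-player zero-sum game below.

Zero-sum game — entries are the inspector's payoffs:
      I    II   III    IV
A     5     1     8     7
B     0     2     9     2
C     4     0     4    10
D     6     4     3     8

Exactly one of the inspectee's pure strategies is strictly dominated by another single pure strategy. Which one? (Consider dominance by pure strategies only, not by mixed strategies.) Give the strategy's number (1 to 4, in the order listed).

4

The inspectee prefers columns that give the inspector less. Compare IV with I: 5 < 7, 0 < 2, 4 < 10, 6 < 8.
So I strictly dominates IV for the inspectee; IV is strictly dominated.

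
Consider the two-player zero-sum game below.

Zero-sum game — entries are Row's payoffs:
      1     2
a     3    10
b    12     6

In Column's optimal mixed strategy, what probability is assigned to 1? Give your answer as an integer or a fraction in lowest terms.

4/13

Row minima are 3 and 6, so Row's maximin is 6; column maxima are 12 and 10, so Column's minimax is 10. These differ, so the equilibrium is in mixed strategies.
Let Column play 1 with probability q. Row is indifferent when 3q + 10(1−q) = 12q + 6(1−q), giving q = 4/13.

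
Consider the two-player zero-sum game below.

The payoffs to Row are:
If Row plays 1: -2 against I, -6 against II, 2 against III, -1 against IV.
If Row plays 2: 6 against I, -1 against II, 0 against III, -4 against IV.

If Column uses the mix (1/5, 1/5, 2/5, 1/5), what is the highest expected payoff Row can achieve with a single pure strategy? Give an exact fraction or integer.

1/5

1: (-2)·(1/5) + (-6)·(1/5) + (2)·(2/5) + (-1)·(1/5) = -1.
2: (6)·(1/5) + (-1)·(1/5) + (0)·(2/5) + (-4)·(1/5) = 1/5.
The best pure response is 2 with expected payoff 1/5.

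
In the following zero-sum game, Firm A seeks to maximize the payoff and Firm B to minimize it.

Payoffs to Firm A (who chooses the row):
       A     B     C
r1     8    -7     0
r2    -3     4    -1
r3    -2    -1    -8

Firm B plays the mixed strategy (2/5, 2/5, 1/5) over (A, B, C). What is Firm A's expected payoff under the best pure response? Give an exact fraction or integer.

2/5

r1: (8)·(2/5) + (-7)·(2/5) + (0)·(1/5) = 2/5.
r2: (-3)·(2/5) + (4)·(2/5) + (-1)·(1/5) = 1/5.
r3: (-2)·(2/5) + (-1)·(2/5) + (-8)·(1/5) = -14/5.
The best pure response is r1 with expected payoff 2/5.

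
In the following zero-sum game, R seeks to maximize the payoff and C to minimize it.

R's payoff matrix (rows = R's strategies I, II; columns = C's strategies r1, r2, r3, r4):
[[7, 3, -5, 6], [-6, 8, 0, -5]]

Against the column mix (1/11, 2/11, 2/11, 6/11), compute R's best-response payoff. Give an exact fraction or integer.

39/11

I: (7)·(1/11) + (3)·(2/11) + (-5)·(2/11) + (6)·(6/11) = 39/11.
II: (-6)·(1/11) + (8)·(2/11) + (0)·(2/11) + (-5)·(6/11) = -20/11.
The best pure response is I with expected payoff 39/11.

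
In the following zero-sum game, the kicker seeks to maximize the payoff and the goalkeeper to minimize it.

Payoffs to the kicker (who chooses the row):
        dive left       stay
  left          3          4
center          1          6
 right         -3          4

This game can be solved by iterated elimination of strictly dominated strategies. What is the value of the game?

3

Row right is strictly dominated by row center (1>-3, 6>4); eliminate right.
Column stay is strictly dominated by dive left for the goalkeeper (3<4, 1<6); eliminate stay.
Row center is strictly dominated by row left (3>1); eliminate center.
Only (left, dive left) remains, with payoff 3.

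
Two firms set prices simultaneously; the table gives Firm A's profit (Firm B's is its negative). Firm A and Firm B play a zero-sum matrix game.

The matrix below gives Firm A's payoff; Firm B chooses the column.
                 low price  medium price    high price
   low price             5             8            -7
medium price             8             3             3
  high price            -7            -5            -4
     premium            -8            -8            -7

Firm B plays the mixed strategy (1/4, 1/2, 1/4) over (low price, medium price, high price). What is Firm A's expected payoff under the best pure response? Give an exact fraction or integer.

low price: (5)·(1/4) + (8)·(1/2) + (-7)·(1/4) = 7/2.
medium price: (8)·(1/4) + (3)·(1/2) + (3)·(1/4) = 17/4.
high price: (-7)·(1/4) + (-5)·(1/2) + (-4)·(1/4) = -21/4.
premium: (-8)·(1/4) + (-8)·(1/2) + (-7)·(1/4) = -31/4.
The best pure response is medium price with expected payoff 17/4.

17/4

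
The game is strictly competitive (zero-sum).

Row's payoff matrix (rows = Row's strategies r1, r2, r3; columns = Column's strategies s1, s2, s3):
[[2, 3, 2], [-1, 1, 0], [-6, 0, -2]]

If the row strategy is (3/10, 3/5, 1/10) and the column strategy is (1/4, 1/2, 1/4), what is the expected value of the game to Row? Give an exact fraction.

7/10

Against (1/4, 1/2, 1/4), each row's expected payoff is r1: 5/2; r2: 1/4; r3: -2.
Taking the (3/10, 3/5, 1/10)-weighted average: (3/10)·(5/2) + (3/5)·(1/4) + (1/10)·(-2) = 7/10.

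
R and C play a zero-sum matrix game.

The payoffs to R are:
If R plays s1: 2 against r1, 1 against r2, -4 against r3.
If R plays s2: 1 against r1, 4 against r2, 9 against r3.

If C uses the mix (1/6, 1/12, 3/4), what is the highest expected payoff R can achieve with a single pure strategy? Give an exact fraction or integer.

s1: (2)·(1/6) + (1)·(1/12) + (-4)·(3/4) = -31/12.
s2: (1)·(1/6) + (4)·(1/12) + (9)·(3/4) = 29/4.
The best pure response is s2 with expected payoff 29/4.

29/4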